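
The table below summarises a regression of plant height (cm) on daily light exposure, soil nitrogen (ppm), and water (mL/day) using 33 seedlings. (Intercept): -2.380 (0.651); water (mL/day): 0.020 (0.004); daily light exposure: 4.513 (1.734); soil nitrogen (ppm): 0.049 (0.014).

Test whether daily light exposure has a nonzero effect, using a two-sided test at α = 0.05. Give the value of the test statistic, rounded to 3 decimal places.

Read off: b = 4.513, SE = 1.734 for daily light exposure.
H₀: β₁ = 0 vs H₁: β₁ ≠ 0.
t = 4.513 / 1.734 = 2.603.
df = n − k − 1 = 33 − 3 − 1 = 29.
Two-sided p ≈ 0.0144, which is < 0.05, so reject H₀.
There is evidence that daily light exposure is associated with plant height, holding the other predictors fixed.

t = 2.603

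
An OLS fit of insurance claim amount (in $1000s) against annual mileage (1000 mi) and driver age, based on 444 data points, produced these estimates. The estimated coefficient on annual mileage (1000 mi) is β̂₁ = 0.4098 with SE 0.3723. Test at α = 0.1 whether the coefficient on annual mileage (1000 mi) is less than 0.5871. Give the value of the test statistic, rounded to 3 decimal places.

H₀: β₁ = 0.5871 vs H₁: β₁ < 0.5871.
t = (β̂₁ − β₁⁰)/SE = (0.4098 − 0.5871) / 0.3723 = -0.476.
df = n − k − 1 = 444 − 2 − 1 = 441.
One-sided p ≈ 0.3171, which is ≥ 0.1, so fail to reject H₀.
The data do not give significant evidence that the true slope on annual mileage (1000 mi) is below 0.5871 $1000s per unit, holding the other predictors fixed.

t = -0.476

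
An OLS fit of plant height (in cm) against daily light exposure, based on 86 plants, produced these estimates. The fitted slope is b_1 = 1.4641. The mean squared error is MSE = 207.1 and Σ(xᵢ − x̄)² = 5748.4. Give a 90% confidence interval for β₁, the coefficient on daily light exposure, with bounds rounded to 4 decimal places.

SE(b_1) = √(MSE/Sₓₓ) = √(207.1/5748.4) = 0.189809.
df = n − 2 = 84.
t* = t_{0.05, 84} = 1.663197.
Margin = t* × SE = 1.663197 × 0.189809 = 0.315690.
CI: 1.4641 ± 0.315690 → (1.1484, 1.7798).
With 90% confidence, each one-unit increase in daily light exposure is associated with a change of between 1.1484 and 1.7798 cm in plant height.

(1.1484, 1.7798)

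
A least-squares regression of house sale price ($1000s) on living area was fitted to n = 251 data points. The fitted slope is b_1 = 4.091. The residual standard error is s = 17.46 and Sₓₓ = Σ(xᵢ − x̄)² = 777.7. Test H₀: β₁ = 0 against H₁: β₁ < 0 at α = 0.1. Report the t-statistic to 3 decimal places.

SE(b_1) = s/√Sₓₓ = 17.46/√777.7 = 0.626092.
t = 4.091 / 0.626092 = 6.534.
df = n − 2 = 249.
One-sided p ≈ 1.0000, which is ≥ 0.1, so fail to reject H₀.
The data do not give significant evidence that the true slope on living area is negative.

t = 6.534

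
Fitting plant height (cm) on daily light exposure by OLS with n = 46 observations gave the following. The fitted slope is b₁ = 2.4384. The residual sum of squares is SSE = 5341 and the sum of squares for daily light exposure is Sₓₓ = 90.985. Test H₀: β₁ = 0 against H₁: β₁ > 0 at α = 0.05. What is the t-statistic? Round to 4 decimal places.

t = 2.1111

MSE = SSE/(n − 2) = 5341/44 = 121.386.
SE(b₁) = √(MSE/Sₓₓ) = √(121.386/90.985) = 1.15505.
t = 2.4384 / 1.15505 = 2.1111.
df = n − 2 = 44.
One-sided p ≈ 0.0202, which is < 0.05, so reject H₀.
There is evidence that the true slope on daily light exposure is positive.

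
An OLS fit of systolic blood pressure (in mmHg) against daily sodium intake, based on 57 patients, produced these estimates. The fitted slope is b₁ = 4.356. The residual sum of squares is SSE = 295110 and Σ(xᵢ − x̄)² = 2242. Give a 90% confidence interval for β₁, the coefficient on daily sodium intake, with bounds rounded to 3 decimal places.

(1.768, 6.944)

MSE = SSE/(n − 2) = 295110/55 = 5365.64.
SE(b₁) = √(MSE/Sₓₓ) = √(5365.64/2242) = 1.54701.
df = n − 2 = 55.
t* = t_{0.05, 55} = 1.673034.
Margin = t* × SE = 1.673034 × 1.54701 = 2.58820.
CI: 4.356 ± 2.58820 → (1.768, 6.944).
With 90% confidence, each one-unit increase in daily sodium intake is associated with a change of between 1.768 and 6.944 mmHg in systolic blood pressure.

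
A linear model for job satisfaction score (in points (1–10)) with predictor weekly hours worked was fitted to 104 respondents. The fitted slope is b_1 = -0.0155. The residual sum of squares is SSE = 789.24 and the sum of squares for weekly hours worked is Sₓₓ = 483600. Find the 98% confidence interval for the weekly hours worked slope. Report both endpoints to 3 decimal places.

(-0.025, -0.006)

MSE = SSE/(n − 2) = 789.24/102 = 7.73765.
SE(b_1) = √(MSE/Sₓₓ) = √(7.73765/483600) = 0.00400001.
df = n − 2 = 102.
t* = t_{0.01, 102} = 2.363464.
Margin = t* × SE = 2.363464 × 0.00400001 = 0.00945.
CI: -0.0155 ± 0.00945 → (-0.025, -0.006).
With 98% confidence, each one-unit increase in weekly hours worked is associated with a change of between -0.025 and -0.006 points (1–10) in job satisfaction score.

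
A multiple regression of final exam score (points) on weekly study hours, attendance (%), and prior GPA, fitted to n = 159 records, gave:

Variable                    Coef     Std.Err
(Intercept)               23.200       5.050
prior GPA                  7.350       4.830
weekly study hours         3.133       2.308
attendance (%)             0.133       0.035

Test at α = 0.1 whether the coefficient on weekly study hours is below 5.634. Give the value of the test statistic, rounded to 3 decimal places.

t = -1.084

Read off: b = 3.133, SE = 2.308 for weekly study hours.
H₀: β₁ = 5.634 vs H₁: β₁ < 5.634.
t = (3.133 − 5.634) / 2.308 = -1.084.
df = n − k − 1 = 159 − 3 − 1 = 155.
One-sided p ≈ 0.1401, which is ≥ 0.1, so fail to reject H₀.
The data do not give significant evidence that the true slope on weekly study hours is below 5.634 points per unit, holding the other predictors fixed.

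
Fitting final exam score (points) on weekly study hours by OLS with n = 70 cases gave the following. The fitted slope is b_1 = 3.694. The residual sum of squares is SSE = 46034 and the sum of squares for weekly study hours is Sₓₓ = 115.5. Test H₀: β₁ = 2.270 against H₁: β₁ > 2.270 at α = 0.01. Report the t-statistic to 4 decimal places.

t = 0.5882

MSE = SSE/(n − 2) = 46034/68 = 676.971.
SE(b_1) = √(MSE/Sₓₓ) = √(676.971/115.5) = 2.421.
t = (3.694 − 2.270) / 2.421 = 0.5882.
df = n − 2 = 68.
One-sided p ≈ 0.2792, which is ≥ 0.01, so fail to reject H₀.
The data do not give significant evidence that the true slope on weekly study hours exceeds 2.270 points per unit.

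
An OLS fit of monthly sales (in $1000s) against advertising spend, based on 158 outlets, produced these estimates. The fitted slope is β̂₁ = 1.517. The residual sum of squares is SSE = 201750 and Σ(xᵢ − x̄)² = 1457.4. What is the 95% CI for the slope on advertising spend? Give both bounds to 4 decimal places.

MSE = SSE/(n − 2) = 201750/156 = 1293.27.
SE(β̂₁) = √(MSE/Sₓₓ) = √(1293.27/1457.4) = 0.942009.
df = n − 2 = 156.
t* = t_{0.025, 156} = 1.975288.
Margin = t* × SE = 1.975288 × 0.942009 = 1.860739.
CI: 1.517 ± 1.860739 → (-0.3437, 3.3777).
With 95% confidence, each one-unit increase in advertising spend is associated with a change of between -0.3437 and 3.3777 $1000s in monthly sales.

(-0.3437, 3.3777)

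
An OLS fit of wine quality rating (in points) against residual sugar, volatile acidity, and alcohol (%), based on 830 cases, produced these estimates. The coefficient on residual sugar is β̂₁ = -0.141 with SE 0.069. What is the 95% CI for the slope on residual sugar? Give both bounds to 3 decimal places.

(-0.276, -0.006)

df = n − k − 1 = 830 − 3 − 1 = 826.
t* = t_{0.025, 826} = 1.96284.
Margin = t* × SE = 1.96284 × 0.069 = 0.13544.
CI: -0.141 ± 0.13544 → (-0.276, -0.006).
With 95% confidence, each one-unit increase in residual sugar is associated with a change of between -0.276 and -0.006 points in wine quality rating, holding the other predictors fixed.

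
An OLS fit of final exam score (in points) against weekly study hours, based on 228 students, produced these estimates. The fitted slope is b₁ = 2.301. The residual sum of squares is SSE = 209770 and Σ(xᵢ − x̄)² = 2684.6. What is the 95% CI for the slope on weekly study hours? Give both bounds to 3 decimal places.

MSE = SSE/(n − 2) = 209770/226 = 928.186.
SE(b₁) = √(MSE/Sₓₓ) = √(928.186/2684.6) = 0.588.
df = n − 2 = 226.
t* = t_{0.025, 226} = 1.970516.
Margin = t* × SE = 1.970516 × 0.588 = 1.15866.
CI: 2.301 ± 1.15866 → (1.142, 3.460).
With 95% confidence, each one-unit increase in weekly study hours is associated with a change of between 1.142 and 3.460 points in final exam score.

(1.142, 3.460)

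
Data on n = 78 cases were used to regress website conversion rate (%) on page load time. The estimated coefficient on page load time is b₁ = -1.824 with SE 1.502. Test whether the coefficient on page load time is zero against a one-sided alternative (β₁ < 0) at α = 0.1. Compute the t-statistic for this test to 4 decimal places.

t = -1.2144

H₀: β₁ = 0 vs H₁: β₁ < 0.
t = (b₁ − β₁⁰)/SE = -1.824 / 1.502 = -1.2144.
df = n − 2 = 78 − 2 = 76.
One-sided p ≈ 0.1142, which is ≥ 0.1, so fail to reject H₀.
The data do not give significant evidence that the true slope on page load time is negative.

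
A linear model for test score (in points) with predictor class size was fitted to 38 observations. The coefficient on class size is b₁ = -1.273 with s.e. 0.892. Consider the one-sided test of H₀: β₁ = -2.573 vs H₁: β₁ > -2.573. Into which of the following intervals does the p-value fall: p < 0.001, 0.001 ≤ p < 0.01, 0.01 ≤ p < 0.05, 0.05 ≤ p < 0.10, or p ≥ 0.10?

0.05 ≤ p < 0.10

t = (-1.273 − (-2.573)) / 0.892 = 1.457.
df = n − 2 = 38 − 2 = 36.
One-sided p = P(T_{36} > t) ≈ 0.0768.
So 0.05 ≤ p < 0.10.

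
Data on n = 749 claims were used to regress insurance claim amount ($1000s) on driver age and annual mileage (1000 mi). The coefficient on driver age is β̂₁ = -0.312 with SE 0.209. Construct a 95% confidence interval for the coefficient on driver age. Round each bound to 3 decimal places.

df = n − k − 1 = 749 − 2 − 1 = 746.
t* = t_{0.025, 746} = 1.963149.
Margin = t* × SE = 1.963149 × 0.209 = 0.41030.
CI: -0.312 ± 0.41030 → (-0.722, 0.098).
With 95% confidence, each one-unit increase in driver age is associated with a change of between -0.722 and 0.098 $1000s in insurance claim amount, holding the other predictors fixed.

(-0.722, 0.098)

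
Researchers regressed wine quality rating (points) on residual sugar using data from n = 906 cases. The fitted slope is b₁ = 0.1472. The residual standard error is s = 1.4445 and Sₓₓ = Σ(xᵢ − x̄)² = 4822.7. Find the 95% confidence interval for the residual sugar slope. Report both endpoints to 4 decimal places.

SE(b₁) = s/√Sₓₓ = 1.4445/√4822.7 = 0.0208004.
df = n − 2 = 904.
t* = t_{0.025, 904} = 1.962592.
Margin = t* × SE = 1.962592 × 0.0208004 = 0.040823.
CI: 0.1472 ± 0.040823 → (0.1064, 0.1880).
With 95% confidence, each one-unit increase in residual sugar is associated with a change of between 0.1064 and 0.1880 points in wine quality rating.

(0.1064, 0.1880)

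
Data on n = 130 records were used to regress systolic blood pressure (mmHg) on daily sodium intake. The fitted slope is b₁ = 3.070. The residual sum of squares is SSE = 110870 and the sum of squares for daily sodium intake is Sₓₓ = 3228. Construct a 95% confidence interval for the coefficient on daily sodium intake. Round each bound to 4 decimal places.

(2.0450, 4.0950)

MSE = SSE/(n − 2) = 110870/128 = 866.172.
SE(b₁) = √(MSE/Sₓₓ) = √(866.172/3228) = 0.518007.
df = n − 2 = 128.
t* = t_{0.025, 128} = 1.978671.
Margin = t* × SE = 1.978671 × 0.518007 = 1.024965.
CI: 3.070 ± 1.024965 → (2.0450, 4.0950).
With 95% confidence, each one-unit increase in daily sodium intake is associated with a change of between 2.0450 and 4.0950 mmHg in systolic blood pressure.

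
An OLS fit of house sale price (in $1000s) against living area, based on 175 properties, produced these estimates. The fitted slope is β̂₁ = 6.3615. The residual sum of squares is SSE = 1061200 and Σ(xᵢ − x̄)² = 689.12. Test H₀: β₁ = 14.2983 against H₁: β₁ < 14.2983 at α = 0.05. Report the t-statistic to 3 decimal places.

t = -2.660

MSE = SSE/(n − 2) = 1061200/173 = 6134.1.
SE(β̂₁) = √(MSE/Sₓₓ) = √(6134.1/689.12) = 2.98351.
t = (6.3615 − 14.2983) / 2.98351 = -2.660.
df = n − 2 = 173.
One-sided p ≈ 0.0043, which is < 0.05, so reject H₀.
There is evidence that the true slope on living area is below 14.2983 $1000s per unit.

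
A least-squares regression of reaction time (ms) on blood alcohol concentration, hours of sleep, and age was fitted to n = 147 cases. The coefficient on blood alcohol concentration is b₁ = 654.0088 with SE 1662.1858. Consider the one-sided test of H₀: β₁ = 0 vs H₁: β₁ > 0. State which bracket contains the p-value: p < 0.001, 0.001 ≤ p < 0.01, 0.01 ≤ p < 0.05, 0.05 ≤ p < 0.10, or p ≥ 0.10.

p ≥ 0.10

t = 654.0088 / 1662.1858 = 0.393.
df = n − k − 1 = 147 − 3 − 1 = 143.
One-sided p = P(T_{143} > t) ≈ 0.3473.
So p ≥ 0.10.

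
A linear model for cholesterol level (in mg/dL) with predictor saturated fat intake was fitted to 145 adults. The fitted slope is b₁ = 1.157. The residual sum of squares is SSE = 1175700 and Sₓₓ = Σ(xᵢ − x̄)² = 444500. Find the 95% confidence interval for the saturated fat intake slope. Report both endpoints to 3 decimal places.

(0.888, 1.426)

MSE = SSE/(n − 2) = 1175700/143 = 8221.68.
SE(b₁) = √(MSE/Sₓₓ) = √(8221.68/444500) = 0.136002.
df = n − 2 = 143.
t* = t_{0.025, 143} = 1.976692.
Margin = t* × SE = 1.976692 × 0.136002 = 0.26883.
CI: 1.157 ± 0.26883 → (0.888, 1.426).
With 95% confidence, each one-unit increase in saturated fat intake is associated with a change of between 0.888 and 1.426 mg/dL in cholesterol level.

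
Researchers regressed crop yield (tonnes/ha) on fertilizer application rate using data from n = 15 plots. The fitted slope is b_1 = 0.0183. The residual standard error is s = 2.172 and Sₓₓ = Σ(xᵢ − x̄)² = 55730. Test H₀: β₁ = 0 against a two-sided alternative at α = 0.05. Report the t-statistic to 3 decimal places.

t = 1.989

SE(b_1) = s/√Sₓₓ = 2.172/√55730 = 0.00920058.
t = 0.0183 / 0.00920058 = 1.989.
df = n − 2 = 13.
Two-sided p ≈ 0.0682, which is ≥ 0.05, so fail to reject H₀.
The data do not give significant evidence of an association between fertilizer application rate and crop yield.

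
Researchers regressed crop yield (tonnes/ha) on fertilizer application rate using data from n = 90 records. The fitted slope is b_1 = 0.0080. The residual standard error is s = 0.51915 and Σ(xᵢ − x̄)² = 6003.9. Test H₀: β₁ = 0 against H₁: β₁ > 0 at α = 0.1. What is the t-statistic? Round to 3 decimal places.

t = 1.194

SE(b_1) = s/√Sₓₓ = 0.51915/√6003.9 = 0.00670002.
t = 0.0080 / 0.00670002 = 1.194.
df = n − 2 = 88.
One-sided p ≈ 0.1178, which is ≥ 0.1, so fail to reject H₀.
The data do not give significant evidence that the true slope on fertilizer application rate is positive.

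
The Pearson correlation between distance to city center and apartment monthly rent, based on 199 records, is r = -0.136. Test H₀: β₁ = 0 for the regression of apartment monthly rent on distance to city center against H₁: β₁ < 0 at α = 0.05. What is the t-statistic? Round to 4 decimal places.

t = -1.9268

t = r·√(n − 2)/√(1 − r²) = -0.136·√197/√0.981504 = -1.9268.
df = n − 2 = 197.
One-sided p ≈ 0.0277, which is < 0.05, so reject H₀.
There is evidence of a linear association between distance to city center and apartment monthly rent.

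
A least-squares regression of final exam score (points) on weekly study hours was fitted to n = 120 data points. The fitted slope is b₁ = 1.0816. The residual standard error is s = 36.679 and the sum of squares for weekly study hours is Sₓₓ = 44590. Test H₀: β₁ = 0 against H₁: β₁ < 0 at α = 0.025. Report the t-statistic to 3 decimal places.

SE(b₁) = s/√Sₓₓ = 36.679/√44590 = 0.1737.
t = 1.0816 / 0.1737 = 6.227.
df = n − 2 = 118.
One-sided p ≈ 1.0000, which is ≥ 0.025, so fail to reject H₀.
The data do not give significant evidence that the true slope on weekly study hours is negative.

t = 6.227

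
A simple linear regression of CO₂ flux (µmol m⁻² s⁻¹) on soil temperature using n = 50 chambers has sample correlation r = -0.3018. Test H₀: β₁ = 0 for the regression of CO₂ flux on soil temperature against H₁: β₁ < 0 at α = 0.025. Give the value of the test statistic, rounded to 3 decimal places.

t = -2.193

t = r·√(n − 2)/√(1 − r²) = -0.3018·√48/√0.908917 = -2.193.
df = n − 2 = 48.
One-sided p ≈ 0.0166, which is < 0.025, so reject H₀.
There is evidence of a linear association between soil temperature and CO₂ flux.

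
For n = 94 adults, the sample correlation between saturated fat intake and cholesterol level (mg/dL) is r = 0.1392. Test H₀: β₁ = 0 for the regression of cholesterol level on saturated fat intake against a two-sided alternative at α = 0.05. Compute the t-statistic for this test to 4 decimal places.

t = r·√(n − 2)/√(1 − r²) = 0.1392·√92/√0.980623 = 1.3483.
df = n − 2 = 92.
Two-sided p ≈ 0.1809, which is ≥ 0.05, so fail to reject H₀.
The data do not give significant evidence of a linear association between saturated fat intake and cholesterol level.

t = 1.3483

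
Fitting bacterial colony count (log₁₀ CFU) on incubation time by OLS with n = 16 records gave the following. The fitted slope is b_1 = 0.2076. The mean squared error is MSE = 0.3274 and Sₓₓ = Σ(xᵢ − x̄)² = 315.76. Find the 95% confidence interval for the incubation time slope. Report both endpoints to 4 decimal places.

(0.1385, 0.2767)

SE(b_1) = √(MSE/Sₓₓ) = √(0.3274/315.76) = 0.0322004.
df = n − 2 = 14.
t* = t_{0.025, 14} = 2.144787.
Margin = t* × SE = 2.144787 × 0.0322004 = 0.069063.
CI: 0.2076 ± 0.069063 → (0.1385, 0.2767).
With 95% confidence, each one-unit increase in incubation time is associated with a change of between 0.1385 and 0.2767 log₁₀ CFU in bacterial colony count.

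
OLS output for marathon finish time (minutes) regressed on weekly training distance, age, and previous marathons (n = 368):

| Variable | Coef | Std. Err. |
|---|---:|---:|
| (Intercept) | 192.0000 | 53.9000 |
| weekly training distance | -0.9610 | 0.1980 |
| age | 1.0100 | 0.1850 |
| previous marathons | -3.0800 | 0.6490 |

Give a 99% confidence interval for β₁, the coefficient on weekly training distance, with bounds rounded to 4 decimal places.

Read off: b = -0.9610, SE = 0.1980 for weekly training distance.
df = n − k − 1 = 368 − 3 − 1 = 364.
t* = t_{0.005, 364} = 2.589403.
Margin = t* × SE = 2.589403 × 0.1980 = 0.512702.
CI: -0.9610 ± 0.512702 → (-1.4737, -0.4483).

(-1.4737, -0.4483)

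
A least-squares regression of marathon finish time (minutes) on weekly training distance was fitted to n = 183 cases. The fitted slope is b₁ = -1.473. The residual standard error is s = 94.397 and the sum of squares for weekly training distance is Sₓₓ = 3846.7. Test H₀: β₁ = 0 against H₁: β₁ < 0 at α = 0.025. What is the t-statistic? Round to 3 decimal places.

t = -0.968

SE(b₁) = s/√Sₓₓ = 94.397/√3846.7 = 1.522.
t = -1.473 / 1.522 = -0.968.
df = n − 2 = 181.
One-sided p ≈ 0.1672, which is ≥ 0.025, so fail to reject H₀.
The data do not give significant evidence that the true slope on weekly training distance is negative.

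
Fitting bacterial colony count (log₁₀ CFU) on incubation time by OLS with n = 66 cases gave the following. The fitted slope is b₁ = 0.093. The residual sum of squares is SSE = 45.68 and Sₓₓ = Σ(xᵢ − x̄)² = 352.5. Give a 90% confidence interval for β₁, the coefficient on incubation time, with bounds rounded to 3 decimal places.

MSE = SSE/(n − 2) = 45.68/64 = 0.71375.
SE(b₁) = √(MSE/Sₓₓ) = √(0.71375/352.5) = 0.044998.
df = n − 2 = 64.
t* = t_{0.05, 64} = 1.669013.
Margin = t* × SE = 1.669013 × 0.044998 = 0.07510.
CI: 0.093 ± 0.07510 → (0.018, 0.168).
With 90% confidence, each one-unit increase in incubation time is associated with a change of between 0.018 and 0.168 log₁₀ CFU in bacterial colony count.

(0.018, 0.168)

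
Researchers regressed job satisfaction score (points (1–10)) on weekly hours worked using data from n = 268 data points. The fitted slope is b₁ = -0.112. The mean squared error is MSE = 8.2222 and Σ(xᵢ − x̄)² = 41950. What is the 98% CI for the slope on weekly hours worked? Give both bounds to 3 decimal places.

(-0.145, -0.079)

SE(b₁) = √(MSE/Sₓₓ) = √(8.2222/41950) = 0.014.
df = n − 2 = 266.
t* = t_{0.01, 266} = 2.340448.
Margin = t* × SE = 2.340448 × 0.014 = 0.03277.
CI: -0.112 ± 0.03277 → (-0.145, -0.079).
With 98% confidence, each one-unit increase in weekly hours worked is associated with a change of between -0.145 and -0.079 points (1–10) in job satisfaction score.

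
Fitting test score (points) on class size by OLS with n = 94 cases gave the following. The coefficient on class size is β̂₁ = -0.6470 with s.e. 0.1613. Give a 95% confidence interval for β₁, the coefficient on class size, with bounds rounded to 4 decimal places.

df = n − 2 = 94 − 2 = 92.
t* = t_{0.025, 92} = 1.986086.
Margin = t* × SE = 1.986086 × 0.1613 = 0.320356.
CI: -0.6470 ± 0.320356 → (-0.9674, -0.3266).
With 95% confidence, each one-unit increase in class size is associated with a change of between -0.9674 and -0.3266 points in test score.

(-0.9674, -0.3266)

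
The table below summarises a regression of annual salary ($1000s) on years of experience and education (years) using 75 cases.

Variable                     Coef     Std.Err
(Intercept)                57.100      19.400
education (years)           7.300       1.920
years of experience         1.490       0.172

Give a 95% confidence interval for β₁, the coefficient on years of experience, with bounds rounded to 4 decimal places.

(1.1471, 1.8329)

Read off: b = 1.490, SE = 0.172 for years of experience.
df = n − k − 1 = 75 − 2 − 1 = 72.
t* = t_{0.025, 72} = 1.993464.
Margin = t* × SE = 1.993464 × 0.172 = 0.342876.
CI: 1.490 ± 0.342876 → (1.1471, 1.8329).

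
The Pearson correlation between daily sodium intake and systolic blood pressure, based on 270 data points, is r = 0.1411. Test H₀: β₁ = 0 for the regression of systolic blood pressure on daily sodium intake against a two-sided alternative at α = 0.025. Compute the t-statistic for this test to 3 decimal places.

t = 2.333

t = r·√(n − 2)/√(1 − r²) = 0.1411·√268/√0.980091 = 2.333.
df = n − 2 = 268.
Two-sided p ≈ 0.0204, which is < 0.025, so reject H₀.
There is evidence of a linear association between daily sodium intake and systolic blood pressure.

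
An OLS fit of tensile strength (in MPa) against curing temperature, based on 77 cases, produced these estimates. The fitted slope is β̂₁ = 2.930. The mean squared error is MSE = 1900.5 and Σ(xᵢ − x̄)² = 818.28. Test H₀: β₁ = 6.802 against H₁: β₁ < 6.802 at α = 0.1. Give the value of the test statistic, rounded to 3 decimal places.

t = -2.541

SE(β̂₁) = √(MSE/Sₓₓ) = √(1900.5/818.28) = 1.52399.
t = (2.930 − 6.802) / 1.52399 = -2.541.
df = n − 2 = 75.
One-sided p ≈ 0.0066, which is < 0.1, so reject H₀.
There is evidence that the true slope on curing temperature is below 6.802 MPa per unit.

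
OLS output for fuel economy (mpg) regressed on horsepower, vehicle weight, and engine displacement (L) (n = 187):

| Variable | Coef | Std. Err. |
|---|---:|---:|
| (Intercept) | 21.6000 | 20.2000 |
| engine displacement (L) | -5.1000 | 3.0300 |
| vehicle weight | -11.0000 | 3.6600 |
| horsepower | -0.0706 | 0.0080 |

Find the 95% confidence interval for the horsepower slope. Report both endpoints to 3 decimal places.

Read off: b = -0.0706, SE = 0.0080 for horsepower.
df = n − k − 1 = 187 − 3 − 1 = 183.
t* = t_{0.025, 183} = 1.973012.
Margin = t* × SE = 1.973012 × 0.0080 = 0.01578.
CI: -0.0706 ± 0.01578 → (-0.086, -0.055).

(-0.086, -0.055)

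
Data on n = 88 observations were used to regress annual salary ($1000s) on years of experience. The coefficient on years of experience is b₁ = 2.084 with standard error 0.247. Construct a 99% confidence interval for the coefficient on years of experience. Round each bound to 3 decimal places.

(1.433, 2.735)

df = n − 2 = 88 − 2 = 86.
t* = t_{0.005, 86} = 2.634212.
Margin = t* × SE = 2.634212 × 0.247 = 0.65065.
CI: 2.084 ± 0.65065 → (1.433, 2.735).
With 99% confidence, each one-unit increase in years of experience is associated with a change of between 1.433 and 2.735 $1000s in annual salary.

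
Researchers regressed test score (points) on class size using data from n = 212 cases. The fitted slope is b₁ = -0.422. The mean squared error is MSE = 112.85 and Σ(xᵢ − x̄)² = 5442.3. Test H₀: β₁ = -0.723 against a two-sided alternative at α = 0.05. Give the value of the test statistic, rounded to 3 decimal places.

t = 2.090

SE(b₁) = √(MSE/Sₓₓ) = √(112.85/5442.3) = 0.143999.
t = (-0.422 − (-0.723)) / 0.143999 = 2.090.
df = n − 2 = 210.
Two-sided p ≈ 0.0378, which is < 0.05, so reject H₀.
There is evidence that the true slope on class size differs from -0.723 points per unit.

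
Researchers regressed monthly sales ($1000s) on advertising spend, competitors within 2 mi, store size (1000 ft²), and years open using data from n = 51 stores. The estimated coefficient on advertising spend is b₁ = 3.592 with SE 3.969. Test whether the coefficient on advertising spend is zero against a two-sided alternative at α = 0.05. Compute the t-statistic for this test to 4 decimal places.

H₀: β₁ = 0 vs H₁: β₁ ≠ 0.
t = (b₁ − β₁⁰)/SE = 3.592 / 3.969 = 0.9050.
df = n − k − 1 = 51 − 4 − 1 = 46.
Two-sided p ≈ 0.3702, which is ≥ 0.05, so fail to reject H₀.
The data do not give significant evidence of an association between advertising spend and monthly sales, after adjusting for the other predictors.

t = 0.9050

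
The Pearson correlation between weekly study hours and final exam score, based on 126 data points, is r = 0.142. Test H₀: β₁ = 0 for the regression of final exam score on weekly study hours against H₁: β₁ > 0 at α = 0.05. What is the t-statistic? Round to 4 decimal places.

t = 1.5974

t = r·√(n − 2)/√(1 − r²) = 0.142·√124/√0.979836 = 1.5974.
df = n − 2 = 124.
One-sided p ≈ 0.0564, which is ≥ 0.05, so fail to reject H₀.
The data do not give significant evidence of a linear association between weekly study hours and final exam score.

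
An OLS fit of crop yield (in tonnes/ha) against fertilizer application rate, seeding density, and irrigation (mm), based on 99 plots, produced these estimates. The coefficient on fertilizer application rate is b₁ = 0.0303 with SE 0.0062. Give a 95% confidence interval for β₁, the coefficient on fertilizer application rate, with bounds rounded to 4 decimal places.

df = n − k − 1 = 99 − 3 − 1 = 95.
t* = t_{0.025, 95} = 1.985251.
Margin = t* × SE = 1.985251 × 0.0062 = 0.012309.
CI: 0.0303 ± 0.012309 → (0.0180, 0.0426).
With 95% confidence, each one-unit increase in fertilizer application rate is associated with a change of between 0.0180 and 0.0426 tonnes/ha in crop yield, holding the other predictors fixed.

(0.0180, 0.0426)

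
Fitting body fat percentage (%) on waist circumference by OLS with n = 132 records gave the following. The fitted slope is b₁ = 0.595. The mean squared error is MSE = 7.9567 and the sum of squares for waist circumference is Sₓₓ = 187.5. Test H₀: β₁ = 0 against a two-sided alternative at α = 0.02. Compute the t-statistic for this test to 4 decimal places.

t = 2.8884

SE(b₁) = √(MSE/Sₓₓ) = √(7.9567/187.5) = 0.205999.
t = 0.595 / 0.205999 = 2.8884.
df = n − 2 = 130.
Two-sided p ≈ 0.0045, which is < 0.02, so reject H₀.
There is evidence that waist circumference is associated with body fat percentage.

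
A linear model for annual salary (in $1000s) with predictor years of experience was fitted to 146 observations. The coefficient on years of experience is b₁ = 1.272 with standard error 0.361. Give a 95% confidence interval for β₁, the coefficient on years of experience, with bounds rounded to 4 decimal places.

df = n − 2 = 146 − 2 = 144.
t* = t_{0.025, 144} = 1.976575.
Margin = t* × SE = 1.976575 × 0.361 = 0.713544.
CI: 1.272 ± 0.713544 → (0.5585, 1.9855).
With 95% confidence, each one-unit increase in years of experience is associated with a change of between 0.5585 and 1.9855 $1000s in annual salary.

(0.5585, 1.9855)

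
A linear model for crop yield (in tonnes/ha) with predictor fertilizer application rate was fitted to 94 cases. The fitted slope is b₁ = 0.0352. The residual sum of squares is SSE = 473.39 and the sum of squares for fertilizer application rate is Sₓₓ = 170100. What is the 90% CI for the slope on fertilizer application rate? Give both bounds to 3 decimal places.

(0.026, 0.044)

MSE = SSE/(n − 2) = 473.39/92 = 5.14554.
SE(b₁) = √(MSE/Sₓₓ) = √(5.14554/170100) = 0.00550001.
df = n − 2 = 92.
t* = t_{0.05, 92} = 1.661585.
Margin = t* × SE = 1.661585 × 0.00550001 = 0.00914.
CI: 0.0352 ± 0.00914 → (0.026, 0.044).
With 90% confidence, each one-unit increase in fertilizer application rate is associated with a change of between 0.026 and 0.044 tonnes/ha in crop yield.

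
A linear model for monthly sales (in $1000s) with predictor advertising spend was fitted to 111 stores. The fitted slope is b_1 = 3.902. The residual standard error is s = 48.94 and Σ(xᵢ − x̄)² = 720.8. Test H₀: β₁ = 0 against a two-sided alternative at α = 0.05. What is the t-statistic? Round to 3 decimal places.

t = 2.141

SE(b_1) = s/√Sₓₓ = 48.94/√720.8 = 1.82287.
t = 3.902 / 1.82287 = 2.141.
df = n − 2 = 109.
Two-sided p ≈ 0.0345, which is < 0.05, so reject H₀.
There is evidence that advertising spend is associated with monthly sales.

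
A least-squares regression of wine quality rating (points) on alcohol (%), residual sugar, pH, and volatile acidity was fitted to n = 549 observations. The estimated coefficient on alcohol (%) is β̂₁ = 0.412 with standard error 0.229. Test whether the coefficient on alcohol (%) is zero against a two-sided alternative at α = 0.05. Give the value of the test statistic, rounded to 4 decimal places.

H₀: β₁ = 0 vs H₁: β₁ ≠ 0.
t = (β̂₁ − β₁⁰)/SE = 0.412 / 0.229 = 1.7991.
df = n − k − 1 = 549 − 4 − 1 = 544.
Two-sided p ≈ 0.0726, which is ≥ 0.05, so fail to reject H₀.
The data do not give significant evidence of an association between alcohol (%) and wine quality rating, after adjusting for the other predictors.

t = 1.7991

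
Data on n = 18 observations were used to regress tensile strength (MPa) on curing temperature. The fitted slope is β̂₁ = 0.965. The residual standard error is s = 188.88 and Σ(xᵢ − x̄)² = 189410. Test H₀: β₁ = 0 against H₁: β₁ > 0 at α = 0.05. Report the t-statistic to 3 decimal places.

SE(β̂₁) = s/√Sₓₓ = 188.88/√189410 = 0.433995.
t = 0.965 / 0.433995 = 2.224.
df = n − 2 = 16.
One-sided p ≈ 0.0205, which is < 0.05, so reject H₀.
There is evidence that the true slope on curing temperature is positive.

t = 2.224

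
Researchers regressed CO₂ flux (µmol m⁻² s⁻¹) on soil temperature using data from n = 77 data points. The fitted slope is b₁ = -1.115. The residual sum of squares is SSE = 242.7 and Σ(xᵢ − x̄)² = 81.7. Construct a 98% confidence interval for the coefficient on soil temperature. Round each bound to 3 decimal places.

MSE = SSE/(n − 2) = 242.7/75 = 3.236.
SE(b₁) = √(MSE/Sₓₓ) = √(3.236/81.7) = 0.199018.
df = n − 2 = 75.
t* = t_{0.01, 75} = 2.377102.
Margin = t* × SE = 2.377102 × 0.199018 = 0.47309.
CI: -1.115 ± 0.47309 → (-1.588, -0.642).
With 98% confidence, each one-unit increase in soil temperature is associated with a change of between -1.588 and -0.642 µmol m⁻² s⁻¹ in CO₂ flux.

(-1.588, -0.642)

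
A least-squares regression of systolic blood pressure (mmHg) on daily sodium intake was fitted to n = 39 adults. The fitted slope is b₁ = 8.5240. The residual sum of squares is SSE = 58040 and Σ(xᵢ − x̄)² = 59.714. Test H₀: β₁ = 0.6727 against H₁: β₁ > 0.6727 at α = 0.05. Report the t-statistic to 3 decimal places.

t = 1.532

MSE = SSE/(n − 2) = 58040/37 = 1568.65.
SE(b₁) = √(MSE/Sₓₓ) = √(1568.65/59.714) = 5.12536.
t = (8.5240 − 0.6727) / 5.12536 = 1.532.
df = n − 2 = 37.
One-sided p ≈ 0.0670, which is ≥ 0.05, so fail to reject H₀.
The data do not give significant evidence that the true slope on daily sodium intake exceeds 0.6727 mmHg per unit.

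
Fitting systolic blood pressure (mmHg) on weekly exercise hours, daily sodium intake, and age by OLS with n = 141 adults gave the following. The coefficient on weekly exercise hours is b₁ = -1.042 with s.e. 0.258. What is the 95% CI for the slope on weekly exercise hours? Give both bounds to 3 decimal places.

df = n − k − 1 = 141 − 3 − 1 = 137.
t* = t_{0.025, 137} = 1.977431.
Margin = t* × SE = 1.977431 × 0.258 = 0.51018.
CI: -1.042 ± 0.51018 → (-1.552, -0.532).
With 95% confidence, each one-unit increase in weekly exercise hours is associated with a change of between -1.552 and -0.532 mmHg in systolic blood pressure, holding the other predictors fixed.

(-1.552, -0.532)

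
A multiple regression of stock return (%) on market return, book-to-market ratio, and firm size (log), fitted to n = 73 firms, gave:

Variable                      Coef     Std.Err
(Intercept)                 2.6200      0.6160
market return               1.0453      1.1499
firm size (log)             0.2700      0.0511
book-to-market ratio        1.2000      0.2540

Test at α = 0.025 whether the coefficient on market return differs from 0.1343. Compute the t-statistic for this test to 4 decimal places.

t = 0.7922

Read off: b = 1.0453, SE = 1.1499 for market return.
H₀: β₁ = 0.1343 vs H₁: β₁ ≠ 0.1343.
t = (1.0453 − 0.1343) / 1.1499 = 0.7922.
df = n − k − 1 = 73 − 3 − 1 = 69.
Two-sided p ≈ 0.4309, which is ≥ 0.025, so fail to reject H₀.
The data are consistent with a true slope of 0.1343 % per unit of market return, holding the other predictors fixed.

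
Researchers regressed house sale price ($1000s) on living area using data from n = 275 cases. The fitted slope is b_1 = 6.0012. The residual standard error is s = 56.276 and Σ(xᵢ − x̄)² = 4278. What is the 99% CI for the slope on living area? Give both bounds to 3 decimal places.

SE(b_1) = s/√Sₓₓ = 56.276/√4278 = 0.860405.
df = n − 2 = 273.
t* = t_{0.005, 273} = 2.593958.
Margin = t* × SE = 2.593958 × 0.860405 = 2.23185.
CI: 6.0012 ± 2.23185 → (3.769, 8.233).
With 99% confidence, each one-unit increase in living area is associated with a change of between 3.769 and 8.233 $1000s in house sale price.

(3.769, 8.233)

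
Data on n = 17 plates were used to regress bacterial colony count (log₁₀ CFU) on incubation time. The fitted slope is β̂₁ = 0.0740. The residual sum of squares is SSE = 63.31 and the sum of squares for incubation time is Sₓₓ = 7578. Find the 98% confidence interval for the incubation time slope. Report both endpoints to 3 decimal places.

MSE = SSE/(n − 2) = 63.31/15 = 4.22067.
SE(β̂₁) = √(MSE/Sₓₓ) = √(4.22067/7578) = 0.0236001.
df = n − 2 = 15.
t* = t_{0.01, 15} = 2.60248.
Margin = t* × SE = 2.60248 × 0.0236001 = 0.06142.
CI: 0.0740 ± 0.06142 → (0.013, 0.135).
With 98% confidence, each one-unit increase in incubation time is associated with a change of between 0.013 and 0.135 log₁₀ CFU in bacterial colony count.

(0.013, 0.135)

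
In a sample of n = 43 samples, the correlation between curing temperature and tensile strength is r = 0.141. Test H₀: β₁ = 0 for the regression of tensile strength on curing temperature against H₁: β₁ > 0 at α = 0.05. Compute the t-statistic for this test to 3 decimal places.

t = r·√(n − 2)/√(1 − r²) = 0.141·√41/√0.980119 = 0.912.
df = n − 2 = 41.
One-sided p ≈ 0.1836, which is ≥ 0.05, so fail to reject H₀.
The data do not give significant evidence of a linear association between curing temperature and tensile strength.

t = 0.912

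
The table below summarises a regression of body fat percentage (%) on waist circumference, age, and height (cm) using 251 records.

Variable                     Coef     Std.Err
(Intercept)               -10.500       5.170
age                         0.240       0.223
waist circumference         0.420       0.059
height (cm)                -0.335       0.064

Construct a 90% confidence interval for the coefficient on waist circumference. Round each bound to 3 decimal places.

Read off: b = 0.420, SE = 0.059 for waist circumference.
df = n − k − 1 = 251 − 3 − 1 = 247.
t* = t_{0.05, 247} = 1.651046.
Margin = t* × SE = 1.651046 × 0.059 = 0.09741.
CI: 0.420 ± 0.09741 → (0.323, 0.517).

(0.323, 0.517)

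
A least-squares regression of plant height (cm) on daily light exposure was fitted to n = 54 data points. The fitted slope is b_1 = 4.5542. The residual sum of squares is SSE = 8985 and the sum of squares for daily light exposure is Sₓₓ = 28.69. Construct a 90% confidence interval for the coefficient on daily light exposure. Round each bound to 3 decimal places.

(0.444, 8.664)

MSE = SSE/(n − 2) = 8985/52 = 172.788.
SE(b_1) = √(MSE/Sₓₓ) = √(172.788/28.69) = 2.4541.
df = n − 2 = 52.
t* = t_{0.05, 52} = 1.674689.
Margin = t* × SE = 1.674689 × 2.4541 = 4.10985.
CI: 4.5542 ± 4.10985 → (0.444, 8.664).
With 90% confidence, each one-unit increase in daily light exposure is associated with a change of between 0.444 and 8.664 cm in plant height.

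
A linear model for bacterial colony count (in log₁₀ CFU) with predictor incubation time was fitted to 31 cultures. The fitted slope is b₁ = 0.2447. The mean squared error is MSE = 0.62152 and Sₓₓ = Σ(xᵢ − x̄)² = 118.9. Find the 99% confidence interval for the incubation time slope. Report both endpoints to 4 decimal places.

(0.0454, 0.4440)

SE(b₁) = √(MSE/Sₓₓ) = √(0.62152/118.9) = 0.0722997.
df = n − 2 = 29.
t* = t_{0.005, 29} = 2.756386.
Margin = t* × SE = 2.756386 × 0.0722997 = 0.199286.
CI: 0.2447 ± 0.199286 → (0.0454, 0.4440).
With 99% confidence, each one-unit increase in incubation time is associated with a change of between 0.0454 and 0.4440 log₁₀ CFU in bacterial colony count.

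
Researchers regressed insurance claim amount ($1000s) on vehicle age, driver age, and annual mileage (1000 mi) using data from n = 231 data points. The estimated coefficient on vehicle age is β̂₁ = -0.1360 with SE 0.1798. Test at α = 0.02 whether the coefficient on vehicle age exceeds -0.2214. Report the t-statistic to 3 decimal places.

H₀: β₁ = -0.2214 vs H₁: β₁ > -0.2214.
t = (β̂₁ − β₁⁰)/SE = (-0.1360 − (-0.2214)) / 0.1798 = 0.475.
df = n − k − 1 = 231 − 3 − 1 = 227.
One-sided p ≈ 0.3176, which is ≥ 0.02, so fail to reject H₀.
The data do not give significant evidence that the true slope on vehicle age exceeds -0.2214 $1000s per unit, holding the other predictors fixed.

t = 0.475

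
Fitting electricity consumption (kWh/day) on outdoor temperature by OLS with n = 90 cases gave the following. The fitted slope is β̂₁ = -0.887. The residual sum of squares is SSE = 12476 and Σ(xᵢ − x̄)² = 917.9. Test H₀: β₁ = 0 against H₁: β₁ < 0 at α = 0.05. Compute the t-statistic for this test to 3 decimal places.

t = -2.257

MSE = SSE/(n − 2) = 12476/88 = 141.773.
SE(β̂₁) = √(MSE/Sₓₓ) = √(141.773/917.9) = 0.393006.
t = -0.887 / 0.393006 = -2.257.
df = n − 2 = 88.
One-sided p ≈ 0.0132, which is < 0.05, so reject H₀.
There is evidence that the true slope on outdoor temperature is negative.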